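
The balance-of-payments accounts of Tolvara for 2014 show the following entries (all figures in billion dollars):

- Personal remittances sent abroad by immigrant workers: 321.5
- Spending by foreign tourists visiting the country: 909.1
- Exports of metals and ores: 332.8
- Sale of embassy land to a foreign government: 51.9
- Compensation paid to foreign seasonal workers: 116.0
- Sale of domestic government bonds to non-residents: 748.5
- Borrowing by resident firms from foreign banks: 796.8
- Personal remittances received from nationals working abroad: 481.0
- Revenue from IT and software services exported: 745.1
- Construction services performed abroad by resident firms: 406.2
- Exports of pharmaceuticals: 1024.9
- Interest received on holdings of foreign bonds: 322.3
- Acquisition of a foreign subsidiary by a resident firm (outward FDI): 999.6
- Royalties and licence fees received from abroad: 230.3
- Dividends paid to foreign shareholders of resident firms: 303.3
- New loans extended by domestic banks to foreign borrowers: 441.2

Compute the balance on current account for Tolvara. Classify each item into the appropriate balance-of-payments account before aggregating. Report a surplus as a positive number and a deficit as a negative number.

3710.9

Goods: 332.8 + 1024.9 = 1357.7
Services: 230.3 + 406.2 + 745.1 + 909.1 = 2290.7
Primary income: -303.3 - 116.0 + 322.3 = -97.0
Secondary income: 481.0 - 321.5 = 159.5
Current account = 1357.7 + 2290.7 + (-97.0) + 159.5 = 3710.9
(Excluded from the current account — capital account: sale of embassy land to a foreign government 51.9; financial account: sale of domestic government bonds to non-residents 748.5, borrowing by resident firms from foreign banks 796.8, acquisition of a foreign subsidiary by a resident firm (outward FDI) 999.6, new loans extended by domestic banks to foreign borrowers 441.2.)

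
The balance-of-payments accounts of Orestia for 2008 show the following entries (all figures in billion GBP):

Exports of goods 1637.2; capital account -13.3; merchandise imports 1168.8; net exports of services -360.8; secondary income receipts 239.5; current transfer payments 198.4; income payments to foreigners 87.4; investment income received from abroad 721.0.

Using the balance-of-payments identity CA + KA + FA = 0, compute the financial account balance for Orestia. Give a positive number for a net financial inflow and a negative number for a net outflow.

-769.0

Goods balance = 1637.2 - 1168.8 = 468.4
Services balance = -360.8
Trade balance (goods + services) = 468.4 + (-360.8) = 107.6
Net primary income = 721.0 - 87.4 = 633.6
Net secondary income = 239.5 - 198.4 = 41.1
Current account = 107.6 + 633.6 + 41.1 = 782.3
Financial account = -(782.3 + (-13.3)) = -769.0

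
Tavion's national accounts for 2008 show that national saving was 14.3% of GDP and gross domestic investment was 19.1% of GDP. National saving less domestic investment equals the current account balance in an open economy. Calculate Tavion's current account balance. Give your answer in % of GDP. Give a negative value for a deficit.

-4.8

CA = S - I = 14.3 - 19.1 = -4.8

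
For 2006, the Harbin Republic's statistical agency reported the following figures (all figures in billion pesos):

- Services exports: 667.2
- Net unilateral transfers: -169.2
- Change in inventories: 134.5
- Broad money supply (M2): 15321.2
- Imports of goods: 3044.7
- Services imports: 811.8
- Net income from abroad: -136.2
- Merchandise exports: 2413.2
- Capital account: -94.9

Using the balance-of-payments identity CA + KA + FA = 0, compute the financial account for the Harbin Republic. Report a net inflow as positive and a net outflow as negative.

1176.4

Goods balance = 2413.2 - 3044.7 = -631.5
Services balance = 667.2 - 811.8 = -144.6
Trade balance (goods + services) = -631.5 + (-144.6) = -776.1
Net primary income = -136.2
Net secondary income = -169.2
Current account = -776.1 + (-136.2) + (-169.2) = -1081.5
Financial account = -(-1081.5 + (-94.9)) = 1176.4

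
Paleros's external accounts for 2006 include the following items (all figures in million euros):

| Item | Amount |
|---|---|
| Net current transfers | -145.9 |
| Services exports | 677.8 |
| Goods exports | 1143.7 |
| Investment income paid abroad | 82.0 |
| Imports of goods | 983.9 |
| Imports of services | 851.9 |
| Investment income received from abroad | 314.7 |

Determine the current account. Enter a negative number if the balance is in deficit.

Goods balance = 1143.7 - 983.9 = 159.8
Services balance = 677.8 - 851.9 = -174.1
Trade balance (goods + services) = 159.8 + (-174.1) = -14.3
Net primary income = 314.7 - 82.0 = 232.7
Net secondary income = -145.9
Current account = -14.3 + 232.7 + (-145.9) = 72.5

72.5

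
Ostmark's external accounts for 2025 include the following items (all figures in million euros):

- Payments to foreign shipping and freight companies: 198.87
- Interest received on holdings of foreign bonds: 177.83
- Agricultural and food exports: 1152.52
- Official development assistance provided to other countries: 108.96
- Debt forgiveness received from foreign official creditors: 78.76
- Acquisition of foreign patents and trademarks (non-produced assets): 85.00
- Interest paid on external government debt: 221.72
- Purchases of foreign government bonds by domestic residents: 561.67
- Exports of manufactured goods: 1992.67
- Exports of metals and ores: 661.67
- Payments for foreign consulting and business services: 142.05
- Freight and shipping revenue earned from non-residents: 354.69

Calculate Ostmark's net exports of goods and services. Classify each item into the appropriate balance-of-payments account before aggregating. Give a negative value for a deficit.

3820.63

Goods: 661.67 + 1992.67 + 1152.52 = 3806.86
Services: -198.87 + 354.69 - 142.05 = 13.77
Trade balance = 3806.86 + 13.77 = 3820.63
(Excluded from the trade balance — primary income: interest received on holdings of foreign bonds 177.83, interest paid on external government debt 221.72; secondary income: official development assistance provided to other countries 108.96; capital account: debt forgiveness received from foreign official creditors 78.76, acquisition of foreign patents and trademarks (non-produced assets) 85.00; financial account: purchases of foreign government bonds by domestic residents 561.67.)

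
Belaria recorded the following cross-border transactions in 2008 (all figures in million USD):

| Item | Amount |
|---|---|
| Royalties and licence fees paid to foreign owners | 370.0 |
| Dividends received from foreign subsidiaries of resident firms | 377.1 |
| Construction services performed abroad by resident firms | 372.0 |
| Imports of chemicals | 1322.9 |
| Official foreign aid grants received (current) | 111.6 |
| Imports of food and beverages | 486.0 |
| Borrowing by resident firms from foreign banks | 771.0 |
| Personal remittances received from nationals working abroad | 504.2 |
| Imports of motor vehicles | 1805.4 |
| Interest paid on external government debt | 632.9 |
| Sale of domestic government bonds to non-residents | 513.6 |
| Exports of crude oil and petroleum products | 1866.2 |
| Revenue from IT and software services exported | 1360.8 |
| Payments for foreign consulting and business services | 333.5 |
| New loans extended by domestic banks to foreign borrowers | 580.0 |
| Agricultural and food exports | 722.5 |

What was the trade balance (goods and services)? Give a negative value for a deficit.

3.7

Goods: 1866.2 + 722.5 - 486.0 - 1322.9 - 1805.4 = -1025.6
Services: 372.0 - 333.5 + 1360.8 - 370.0 = 1029.3
Trade balance = -1025.6 + 1029.3 = 3.7
(Excluded from the trade balance — primary income: dividends received from foreign subsidiaries of resident firms 377.1, interest paid on external government debt 632.9; secondary income: official foreign aid grants received (current) 111.6, personal remittances received from nationals working abroad 504.2; financial account: borrowing by resident firms from foreign banks 771.0, sale of domestic government bonds to non-residents 513.6, new loans extended by domestic banks to foreign borrowers 580.0.)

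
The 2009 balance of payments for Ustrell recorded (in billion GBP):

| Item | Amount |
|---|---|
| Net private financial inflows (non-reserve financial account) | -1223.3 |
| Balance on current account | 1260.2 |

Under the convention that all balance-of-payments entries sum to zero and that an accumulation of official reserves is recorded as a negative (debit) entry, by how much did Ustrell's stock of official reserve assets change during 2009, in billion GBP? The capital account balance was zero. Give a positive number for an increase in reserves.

Official reserve transactions balance = -(1260.2 + (-1223.3)) = -36.9
An accumulation of reserves is recorded as a debit (negative entry), so the change in the stock of reserves is the negative of that balance.
Change in official reserves = -(-36.9) = 36.9

36.9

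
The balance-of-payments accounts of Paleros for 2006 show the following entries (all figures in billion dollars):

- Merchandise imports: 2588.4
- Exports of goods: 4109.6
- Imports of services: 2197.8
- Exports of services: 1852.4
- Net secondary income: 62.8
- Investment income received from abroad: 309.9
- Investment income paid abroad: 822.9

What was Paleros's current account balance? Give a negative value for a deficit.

Goods balance = 4109.6 - 2588.4 = 1521.2
Services balance = 1852.4 - 2197.8 = -345.4
Trade balance (goods + services) = 1521.2 + (-345.4) = 1175.8
Net primary income = 309.9 - 822.9 = -513.0
Net secondary income = 62.8
Current account = 1175.8 + (-513.0) + 62.8 = 725.6

725.6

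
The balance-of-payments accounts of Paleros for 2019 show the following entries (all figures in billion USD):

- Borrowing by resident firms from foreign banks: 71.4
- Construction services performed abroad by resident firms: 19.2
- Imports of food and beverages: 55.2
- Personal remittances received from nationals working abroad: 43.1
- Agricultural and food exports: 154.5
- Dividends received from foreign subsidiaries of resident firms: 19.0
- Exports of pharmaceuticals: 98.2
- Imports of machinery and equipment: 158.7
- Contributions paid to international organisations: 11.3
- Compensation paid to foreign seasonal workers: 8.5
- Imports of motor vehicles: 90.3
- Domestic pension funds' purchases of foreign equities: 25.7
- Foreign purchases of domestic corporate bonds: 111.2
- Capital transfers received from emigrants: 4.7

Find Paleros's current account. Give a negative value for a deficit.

Goods: -158.7 - 90.3 + 154.5 - 55.2 + 98.2 = -51.5
Services: 19.2
Primary income: -8.5 + 19.0 = 10.5
Secondary income: 43.1 - 11.3 = 31.8
Current account = (-51.5) + 19.2 + 10.5 + 31.8 = 10.0
(Excluded from the current account — financial account: borrowing by resident firms from foreign banks 71.4, domestic pension funds' purchases of foreign equities 25.7, foreign purchases of domestic corporate bonds 111.2; capital account: capital transfers received from emigrants 4.7.)

10.0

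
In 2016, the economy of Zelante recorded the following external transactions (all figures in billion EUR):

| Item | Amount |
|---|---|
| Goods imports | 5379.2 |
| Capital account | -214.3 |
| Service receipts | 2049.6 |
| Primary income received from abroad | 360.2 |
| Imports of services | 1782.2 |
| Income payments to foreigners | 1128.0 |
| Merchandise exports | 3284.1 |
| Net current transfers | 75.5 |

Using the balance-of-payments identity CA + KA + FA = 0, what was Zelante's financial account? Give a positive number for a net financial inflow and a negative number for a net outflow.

Goods balance = 3284.1 - 5379.2 = -2095.1
Services balance = 2049.6 - 1782.2 = 267.4
Trade balance (goods + services) = -2095.1 + 267.4 = -1827.7
Net primary income = 360.2 - 1128.0 = -767.8
Net secondary income = 75.5
Current account = -1827.7 + (-767.8) + 75.5 = -2520.0
Financial account = -(-2520.0 + (-214.3)) = 2734.3

2734.3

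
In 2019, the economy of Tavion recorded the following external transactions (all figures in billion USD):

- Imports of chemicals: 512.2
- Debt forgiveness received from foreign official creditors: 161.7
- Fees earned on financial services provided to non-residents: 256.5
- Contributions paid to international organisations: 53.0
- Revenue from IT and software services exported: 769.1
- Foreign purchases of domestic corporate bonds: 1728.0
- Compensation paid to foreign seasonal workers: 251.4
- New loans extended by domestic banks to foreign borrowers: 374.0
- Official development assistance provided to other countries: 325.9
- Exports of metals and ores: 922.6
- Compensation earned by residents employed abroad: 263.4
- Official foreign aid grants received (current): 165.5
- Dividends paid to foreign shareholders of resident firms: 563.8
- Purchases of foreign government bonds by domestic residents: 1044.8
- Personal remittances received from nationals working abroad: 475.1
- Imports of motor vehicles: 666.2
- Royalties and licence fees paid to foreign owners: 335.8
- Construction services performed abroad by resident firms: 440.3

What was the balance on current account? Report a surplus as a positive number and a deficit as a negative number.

584.2

Goods: -512.2 + 922.6 - 666.2 = -255.8
Services: 256.5 + 769.1 + 440.3 - 335.8 = 1130.1
Primary income: 263.4 - 563.8 - 251.4 = -551.8
Secondary income: -53.0 + 475.1 + 165.5 - 325.9 = 261.7
Current account = (-255.8) + 1130.1 + (-551.8) + 261.7 = 584.2
(Excluded from the current account — capital account: debt forgiveness received from foreign official creditors 161.7; financial account: foreign purchases of domestic corporate bonds 1728.0, new loans extended by domestic banks to foreign borrowers 374.0, purchases of foreign government bonds by domestic residents 1044.8.)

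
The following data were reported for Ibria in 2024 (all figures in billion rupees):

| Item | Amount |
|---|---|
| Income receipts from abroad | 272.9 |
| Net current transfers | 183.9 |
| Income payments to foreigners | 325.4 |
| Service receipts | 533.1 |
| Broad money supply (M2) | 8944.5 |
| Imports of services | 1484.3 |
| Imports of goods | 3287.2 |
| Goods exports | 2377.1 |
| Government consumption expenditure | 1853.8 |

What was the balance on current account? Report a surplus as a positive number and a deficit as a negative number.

-1729.9

Goods balance = 2377.1 - 3287.2 = -910.1
Services balance = 533.1 - 1484.3 = -951.2
Trade balance (goods + services) = -910.1 + (-951.2) = -1861.3
Net primary income = 272.9 - 325.4 = -52.5
Net secondary income = 183.9
Current account = -1861.3 + (-52.5) + 183.9 = -1729.9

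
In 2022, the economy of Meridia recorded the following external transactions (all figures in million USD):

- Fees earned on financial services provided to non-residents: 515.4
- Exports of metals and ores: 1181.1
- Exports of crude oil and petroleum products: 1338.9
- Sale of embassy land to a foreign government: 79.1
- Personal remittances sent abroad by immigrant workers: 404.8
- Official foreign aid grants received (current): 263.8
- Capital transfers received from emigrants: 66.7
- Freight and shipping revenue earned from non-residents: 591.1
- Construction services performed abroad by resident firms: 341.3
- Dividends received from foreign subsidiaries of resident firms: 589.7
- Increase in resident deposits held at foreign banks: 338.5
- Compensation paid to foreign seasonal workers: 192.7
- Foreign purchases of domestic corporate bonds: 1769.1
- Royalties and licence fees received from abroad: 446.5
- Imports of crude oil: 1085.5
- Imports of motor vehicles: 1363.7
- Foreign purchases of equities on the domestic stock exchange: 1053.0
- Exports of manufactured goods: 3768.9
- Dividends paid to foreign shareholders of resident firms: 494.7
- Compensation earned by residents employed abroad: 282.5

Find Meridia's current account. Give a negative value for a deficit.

5777.8

Goods: -1363.7 + 1338.9 + 1181.1 - 1085.5 + 3768.9 = 3839.7
Services: 591.1 + 515.4 + 341.3 + 446.5 = 1894.3
Primary income: -192.7 + 589.7 + 282.5 - 494.7 = 184.8
Secondary income: -404.8 + 263.8 = -141.0
Current account = 3839.7 + 1894.3 + 184.8 + (-141.0) = 5777.8
(Excluded from the current account — capital account: sale of embassy land to a foreign government 79.1, capital transfers received from emigrants 66.7; financial account: increase in resident deposits held at foreign banks 338.5, foreign purchases of domestic corporate bonds 1769.1, foreign purchases of equities on the domestic stock exchange 1053.0.)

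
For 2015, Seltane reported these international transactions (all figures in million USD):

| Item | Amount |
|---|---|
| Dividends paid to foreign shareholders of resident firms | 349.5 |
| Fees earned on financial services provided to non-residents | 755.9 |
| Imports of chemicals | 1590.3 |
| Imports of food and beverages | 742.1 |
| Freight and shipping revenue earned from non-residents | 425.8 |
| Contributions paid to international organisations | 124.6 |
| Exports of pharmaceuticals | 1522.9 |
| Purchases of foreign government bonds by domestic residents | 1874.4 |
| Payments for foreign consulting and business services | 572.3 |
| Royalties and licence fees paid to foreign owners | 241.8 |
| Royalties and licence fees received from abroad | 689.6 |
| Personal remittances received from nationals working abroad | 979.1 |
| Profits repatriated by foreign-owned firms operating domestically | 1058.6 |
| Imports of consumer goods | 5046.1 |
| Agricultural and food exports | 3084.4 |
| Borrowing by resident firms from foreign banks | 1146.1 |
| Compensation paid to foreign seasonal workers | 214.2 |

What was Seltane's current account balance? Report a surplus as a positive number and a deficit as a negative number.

-2481.8

Goods: -1590.3 + 1522.9 + 3084.4 - 5046.1 - 742.1 = -2771.2
Services: 425.8 + 689.6 - 241.8 + 755.9 - 572.3 = 1057.2
Primary income: -349.5 - 1058.6 - 214.2 = -1622.3
Secondary income: 979.1 - 124.6 = 854.5
Current account = (-2771.2) + 1057.2 + (-1622.3) + 854.5 = -2481.8
(Excluded from the current account — financial account: purchases of foreign government bonds by domestic residents 1874.4, borrowing by resident firms from foreign banks 1146.1.)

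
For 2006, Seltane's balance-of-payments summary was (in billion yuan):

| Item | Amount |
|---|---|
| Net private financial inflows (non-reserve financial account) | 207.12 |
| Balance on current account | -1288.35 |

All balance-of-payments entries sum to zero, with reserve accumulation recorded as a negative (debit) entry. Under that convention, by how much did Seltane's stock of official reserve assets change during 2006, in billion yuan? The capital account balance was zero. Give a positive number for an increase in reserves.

Official reserve transactions balance = -((-1288.35) + 207.12) = 1081.23
An accumulation of reserves is recorded as a debit (negative entry), so the change in the stock of reserves is the negative of that balance.
Change in official reserves = -(1081.23) = -1081.23

-1081.23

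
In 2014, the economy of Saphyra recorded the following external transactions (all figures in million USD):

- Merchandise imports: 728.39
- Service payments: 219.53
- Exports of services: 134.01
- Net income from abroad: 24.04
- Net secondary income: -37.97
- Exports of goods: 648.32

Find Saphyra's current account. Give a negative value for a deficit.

-179.52

Goods balance = 648.32 - 728.39 = -80.07
Services balance = 134.01 - 219.53 = -85.52
Trade balance (goods + services) = -80.07 + (-85.52) = -165.59
Net primary income = 24.04
Net secondary income = -37.97
Current account = -165.59 + 24.04 + (-37.97) = -179.52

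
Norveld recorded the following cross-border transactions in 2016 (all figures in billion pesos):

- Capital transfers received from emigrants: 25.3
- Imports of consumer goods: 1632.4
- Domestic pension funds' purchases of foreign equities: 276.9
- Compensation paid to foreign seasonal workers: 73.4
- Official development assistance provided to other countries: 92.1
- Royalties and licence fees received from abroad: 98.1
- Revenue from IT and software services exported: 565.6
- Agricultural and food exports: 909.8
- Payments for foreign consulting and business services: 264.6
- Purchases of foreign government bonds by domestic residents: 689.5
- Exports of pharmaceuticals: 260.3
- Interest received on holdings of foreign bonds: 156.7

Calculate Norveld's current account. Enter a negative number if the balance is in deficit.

-72.0

Goods: 909.8 + 260.3 - 1632.4 = -462.3
Services: 565.6 - 264.6 + 98.1 = 399.1
Primary income: 156.7 - 73.4 = 83.3
Secondary income: -92.1
Current account = (-462.3) + 399.1 + 83.3 + (-92.1) = -72.0
(Excluded from the current account — capital account: capital transfers received from emigrants 25.3; financial account: domestic pension funds' purchases of foreign equities 276.9, purchases of foreign government bonds by domestic residents 689.5.)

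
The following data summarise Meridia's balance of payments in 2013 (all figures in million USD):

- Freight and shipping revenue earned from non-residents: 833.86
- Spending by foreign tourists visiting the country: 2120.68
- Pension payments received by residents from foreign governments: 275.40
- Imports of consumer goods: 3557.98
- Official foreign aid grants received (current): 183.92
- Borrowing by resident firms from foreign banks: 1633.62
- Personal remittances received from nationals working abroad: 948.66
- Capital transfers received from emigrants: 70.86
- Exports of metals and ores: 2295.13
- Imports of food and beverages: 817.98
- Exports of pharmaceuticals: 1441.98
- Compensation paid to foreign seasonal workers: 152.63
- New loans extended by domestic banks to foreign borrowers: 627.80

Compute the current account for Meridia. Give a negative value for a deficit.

Goods: -817.98 + 2295.13 - 3557.98 + 1441.98 = -638.85
Services: 833.86 + 2120.68 = 2954.54
Primary income: -152.63
Secondary income: 183.92 + 275.40 + 948.66 = 1407.98
Current account = (-638.85) + 2954.54 + (-152.63) + 1407.98 = 3571.04
(Excluded from the current account — financial account: borrowing by resident firms from foreign banks 1633.62, new loans extended by domestic banks to foreign borrowers 627.80; capital account: capital transfers received from emigrants 70.86.)

3571.04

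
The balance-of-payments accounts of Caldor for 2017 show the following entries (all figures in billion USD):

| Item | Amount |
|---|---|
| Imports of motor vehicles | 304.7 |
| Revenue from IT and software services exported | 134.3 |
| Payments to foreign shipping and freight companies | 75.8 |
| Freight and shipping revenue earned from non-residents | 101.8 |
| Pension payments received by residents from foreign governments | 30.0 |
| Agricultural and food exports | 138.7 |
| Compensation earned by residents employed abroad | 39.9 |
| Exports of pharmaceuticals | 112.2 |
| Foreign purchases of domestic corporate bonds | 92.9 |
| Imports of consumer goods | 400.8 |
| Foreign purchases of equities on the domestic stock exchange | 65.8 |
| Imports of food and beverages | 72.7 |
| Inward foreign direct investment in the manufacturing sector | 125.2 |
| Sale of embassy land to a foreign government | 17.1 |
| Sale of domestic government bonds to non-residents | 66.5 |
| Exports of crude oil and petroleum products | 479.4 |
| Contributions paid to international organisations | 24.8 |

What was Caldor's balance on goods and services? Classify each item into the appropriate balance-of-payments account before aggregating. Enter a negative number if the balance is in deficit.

Goods: 138.7 + 479.4 + 112.2 - 400.8 - 72.7 - 304.7 = -47.9
Services: 101.8 + 134.3 - 75.8 = 160.3
Trade balance = -47.9 + 160.3 = 112.4
(Excluded from the trade balance — secondary income: pension payments received by residents from foreign governments 30.0, contributions paid to international organisations 24.8; primary income: compensation earned by residents employed abroad 39.9; financial account: foreign purchases of domestic corporate bonds 92.9, foreign purchases of equities on the domestic stock exchange 65.8, inward foreign direct investment in the manufacturing sector 125.2, sale of domestic government bonds to non-residents 66.5; capital account: sale of embassy land to a foreign government 17.1.)

112.4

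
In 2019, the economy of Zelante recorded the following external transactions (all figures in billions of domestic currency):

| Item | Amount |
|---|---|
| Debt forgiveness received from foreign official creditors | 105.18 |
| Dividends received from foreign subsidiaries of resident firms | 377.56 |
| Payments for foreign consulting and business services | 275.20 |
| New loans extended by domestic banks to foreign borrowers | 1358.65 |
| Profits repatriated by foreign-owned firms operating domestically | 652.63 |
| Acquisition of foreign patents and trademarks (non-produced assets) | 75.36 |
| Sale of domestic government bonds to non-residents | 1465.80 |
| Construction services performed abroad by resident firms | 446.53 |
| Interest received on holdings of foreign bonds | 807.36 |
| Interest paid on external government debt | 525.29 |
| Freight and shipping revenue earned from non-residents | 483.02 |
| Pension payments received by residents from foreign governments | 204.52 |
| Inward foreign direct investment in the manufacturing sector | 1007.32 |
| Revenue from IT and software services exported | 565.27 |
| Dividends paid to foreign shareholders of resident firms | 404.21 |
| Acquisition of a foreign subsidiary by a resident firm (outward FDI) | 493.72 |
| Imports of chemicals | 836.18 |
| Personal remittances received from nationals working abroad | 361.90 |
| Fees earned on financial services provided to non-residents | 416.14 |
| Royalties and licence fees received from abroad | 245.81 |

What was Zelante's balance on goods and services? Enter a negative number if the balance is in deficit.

1045.39

Goods: -836.18
Services: 245.81 + 416.14 - 275.20 + 565.27 + 483.02 + 446.53 = 1881.57
Trade balance = -836.18 + 1881.57 = 1045.39
(Excluded from the trade balance — capital account: debt forgiveness received from foreign official creditors 105.18, acquisition of foreign patents and trademarks (non-produced assets) 75.36; primary income: dividends received from foreign subsidiaries of resident firms 377.56, profits repatriated by foreign-owned firms operating domestically 652.63, interest received on holdings of foreign bonds 807.36, interest paid on external government debt 525.29, dividends paid to foreign shareholders of resident firms 404.21; financial account: new loans extended by domestic banks to foreign borrowers 1358.65, sale of domestic government bonds to non-residents 1465.80, inward foreign direct investment in the manufacturing sector 1007.32, acquisition of a foreign subsidiary by a resident firm (outward FDI) 493.72; secondary income: pension payments received by residents from foreign governments 204.52, personal remittances received from nationals working abroad 361.90.)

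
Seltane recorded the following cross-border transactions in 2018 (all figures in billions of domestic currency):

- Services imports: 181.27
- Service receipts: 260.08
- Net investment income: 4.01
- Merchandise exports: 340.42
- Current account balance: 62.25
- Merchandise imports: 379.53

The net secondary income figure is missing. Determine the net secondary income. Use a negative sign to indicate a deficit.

Current account = goods balance + services balance + net primary income + net secondary income
Sum of the known components = 43.71
Net secondary income = CA - (known components) = 62.25 - 43.71 = 18.54

18.54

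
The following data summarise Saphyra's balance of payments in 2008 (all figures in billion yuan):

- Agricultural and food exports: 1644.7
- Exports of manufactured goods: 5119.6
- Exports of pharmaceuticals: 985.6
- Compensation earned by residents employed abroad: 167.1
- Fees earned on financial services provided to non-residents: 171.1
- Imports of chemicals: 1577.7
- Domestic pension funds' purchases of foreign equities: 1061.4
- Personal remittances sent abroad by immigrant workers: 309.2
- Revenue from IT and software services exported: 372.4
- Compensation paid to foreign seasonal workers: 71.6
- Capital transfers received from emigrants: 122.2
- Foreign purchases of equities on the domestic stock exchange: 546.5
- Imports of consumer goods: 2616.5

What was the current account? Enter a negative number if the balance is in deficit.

3885.5

Goods: -2616.5 + 1644.7 - 1577.7 + 985.6 + 5119.6 = 3555.7
Services: 372.4 + 171.1 = 543.5
Primary income: 167.1 - 71.6 = 95.5
Secondary income: -309.2
Current account = 3555.7 + 543.5 + 95.5 + (-309.2) = 3885.5
(Excluded from the current account — financial account: domestic pension funds' purchases of foreign equities 1061.4, foreign purchases of equities on the domestic stock exchange 546.5; capital account: capital transfers received from emigrants 122.2.)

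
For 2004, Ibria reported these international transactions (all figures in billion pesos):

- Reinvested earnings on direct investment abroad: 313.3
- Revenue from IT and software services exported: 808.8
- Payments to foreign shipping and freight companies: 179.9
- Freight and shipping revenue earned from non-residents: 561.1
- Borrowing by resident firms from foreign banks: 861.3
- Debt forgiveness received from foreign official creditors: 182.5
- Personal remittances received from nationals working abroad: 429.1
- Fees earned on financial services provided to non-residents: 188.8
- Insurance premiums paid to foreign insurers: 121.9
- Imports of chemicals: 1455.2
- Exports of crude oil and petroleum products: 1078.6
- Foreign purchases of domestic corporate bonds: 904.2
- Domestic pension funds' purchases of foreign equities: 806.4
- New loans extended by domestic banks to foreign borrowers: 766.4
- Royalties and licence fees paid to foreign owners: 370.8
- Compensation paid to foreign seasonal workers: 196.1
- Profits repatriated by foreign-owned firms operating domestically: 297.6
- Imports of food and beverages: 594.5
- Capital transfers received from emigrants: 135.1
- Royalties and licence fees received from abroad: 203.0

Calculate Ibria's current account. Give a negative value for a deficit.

366.7

Goods: -594.5 + 1078.6 - 1455.2 = -971.1
Services: -121.9 + 808.8 - 179.9 - 370.8 + 203.0 + 188.8 + 561.1 = 1089.1
Primary income: -297.6 - 196.1 + 313.3 = -180.4
Secondary income: 429.1
Current account = (-971.1) + 1089.1 + (-180.4) + 429.1 = 366.7
(Excluded from the current account — financial account: borrowing by resident firms from foreign banks 861.3, foreign purchases of domestic corporate bonds 904.2, domestic pension funds' purchases of foreign equities 806.4, new loans extended by domestic banks to foreign borrowers 766.4; capital account: debt forgiveness received from foreign official creditors 182.5, capital transfers received from emigrants 135.1.)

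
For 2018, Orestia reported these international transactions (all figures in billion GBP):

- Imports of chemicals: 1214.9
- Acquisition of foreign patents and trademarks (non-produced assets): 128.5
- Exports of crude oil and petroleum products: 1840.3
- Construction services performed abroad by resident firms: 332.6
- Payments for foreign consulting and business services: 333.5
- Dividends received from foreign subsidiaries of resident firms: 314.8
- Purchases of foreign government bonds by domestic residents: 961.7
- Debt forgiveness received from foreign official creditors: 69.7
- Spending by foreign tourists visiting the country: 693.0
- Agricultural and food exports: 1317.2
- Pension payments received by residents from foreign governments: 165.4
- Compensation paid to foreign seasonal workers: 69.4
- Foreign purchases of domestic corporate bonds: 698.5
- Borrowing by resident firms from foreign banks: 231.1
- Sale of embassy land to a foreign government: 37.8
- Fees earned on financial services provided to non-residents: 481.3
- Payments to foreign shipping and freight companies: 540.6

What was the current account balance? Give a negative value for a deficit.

2986.2

Goods: 1840.3 + 1317.2 - 1214.9 = 1942.6
Services: 693.0 - 333.5 - 540.6 + 481.3 + 332.6 = 632.8
Primary income: 314.8 - 69.4 = 245.4
Secondary income: 165.4
Current account = 1942.6 + 632.8 + 245.4 + 165.4 = 2986.2
(Excluded from the current account — capital account: acquisition of foreign patents and trademarks (non-produced assets) 128.5, debt forgiveness received from foreign official creditors 69.7, sale of embassy land to a foreign government 37.8; financial account: purchases of foreign government bonds by domestic residents 961.7, foreign purchases of domestic corporate bonds 698.5, borrowing by resident firms from foreign banks 231.1.)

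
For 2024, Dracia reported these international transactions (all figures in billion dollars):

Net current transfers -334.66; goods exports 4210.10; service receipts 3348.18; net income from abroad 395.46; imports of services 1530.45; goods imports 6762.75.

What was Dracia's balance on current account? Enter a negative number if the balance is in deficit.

-674.12

Goods balance = 4210.10 - 6762.75 = -2552.65
Services balance = 3348.18 - 1530.45 = 1817.73
Trade balance (goods + services) = -2552.65 + 1817.73 = -734.92
Net primary income = 395.46
Net secondary income = -334.66
Current account = -734.92 + 395.46 + (-334.66) = -674.12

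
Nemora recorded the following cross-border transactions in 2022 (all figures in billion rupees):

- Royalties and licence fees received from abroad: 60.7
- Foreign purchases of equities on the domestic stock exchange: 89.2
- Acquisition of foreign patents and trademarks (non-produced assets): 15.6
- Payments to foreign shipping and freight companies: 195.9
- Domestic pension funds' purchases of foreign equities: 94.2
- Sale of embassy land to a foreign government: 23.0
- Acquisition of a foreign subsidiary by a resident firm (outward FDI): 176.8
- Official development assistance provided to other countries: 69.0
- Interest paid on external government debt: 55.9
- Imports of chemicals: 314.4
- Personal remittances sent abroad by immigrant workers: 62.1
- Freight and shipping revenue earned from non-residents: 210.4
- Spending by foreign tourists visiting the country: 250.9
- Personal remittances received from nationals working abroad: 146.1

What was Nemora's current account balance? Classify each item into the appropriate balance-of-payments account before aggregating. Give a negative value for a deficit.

-29.2

Goods: -314.4
Services: 250.9 + 60.7 + 210.4 - 195.9 = 326.1
Primary income: -55.9
Secondary income: -62.1 - 69.0 + 146.1 = 15.0
Current account = (-314.4) + 326.1 + (-55.9) + 15.0 = -29.2
(Excluded from the current account — financial account: foreign purchases of equities on the domestic stock exchange 89.2, domestic pension funds' purchases of foreign equities 94.2, acquisition of a foreign subsidiary by a resident firm (outward FDI) 176.8; capital account: acquisition of foreign patents and trademarks (non-produced assets) 15.6, sale of embassy land to a foreign government 23.0.)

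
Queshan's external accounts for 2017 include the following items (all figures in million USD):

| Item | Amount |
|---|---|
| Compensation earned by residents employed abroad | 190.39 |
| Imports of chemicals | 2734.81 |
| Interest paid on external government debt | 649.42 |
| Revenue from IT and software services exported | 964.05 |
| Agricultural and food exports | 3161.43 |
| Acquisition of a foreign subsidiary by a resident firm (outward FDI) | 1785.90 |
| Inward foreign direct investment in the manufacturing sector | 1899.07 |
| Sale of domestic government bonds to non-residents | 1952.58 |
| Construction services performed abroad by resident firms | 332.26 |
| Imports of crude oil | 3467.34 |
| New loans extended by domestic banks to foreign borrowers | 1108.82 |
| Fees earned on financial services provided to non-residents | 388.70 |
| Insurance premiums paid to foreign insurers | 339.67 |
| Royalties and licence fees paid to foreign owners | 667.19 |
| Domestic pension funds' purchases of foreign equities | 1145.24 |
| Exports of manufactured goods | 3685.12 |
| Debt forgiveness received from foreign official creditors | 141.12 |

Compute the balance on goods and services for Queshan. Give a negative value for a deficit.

1322.55

Goods: 3161.43 - 2734.81 - 3467.34 + 3685.12 = 644.40
Services: 964.05 + 388.70 - 667.19 - 339.67 + 332.26 = 678.15
Trade balance = 644.40 + 678.15 = 1322.55
(Excluded from the trade balance — primary income: compensation earned by residents employed abroad 190.39, interest paid on external government debt 649.42; financial account: acquisition of a foreign subsidiary by a resident firm (outward FDI) 1785.90, inward foreign direct investment in the manufacturing sector 1899.07, sale of domestic government bonds to non-residents 1952.58, new loans extended by domestic banks to foreign borrowers 1108.82, domestic pension funds' purchases of foreign equities 1145.24; capital account: debt forgiveness received from foreign official creditors 141.12.)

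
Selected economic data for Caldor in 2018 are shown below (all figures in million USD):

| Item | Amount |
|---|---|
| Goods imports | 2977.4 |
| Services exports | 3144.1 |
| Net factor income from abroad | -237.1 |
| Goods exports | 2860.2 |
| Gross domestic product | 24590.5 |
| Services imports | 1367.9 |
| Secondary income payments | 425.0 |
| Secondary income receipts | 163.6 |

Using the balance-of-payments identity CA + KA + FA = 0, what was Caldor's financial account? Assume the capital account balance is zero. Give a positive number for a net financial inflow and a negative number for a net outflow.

-1160.5

Goods balance = 2860.2 - 2977.4 = -117.2
Services balance = 3144.1 - 1367.9 = 1776.2
Trade balance (goods + services) = -117.2 + 1776.2 = 1659.0
Net primary income = -237.1
Net secondary income = 163.6 - 425.0 = -261.4
Current account = 1659.0 + (-237.1) + (-261.4) = 1160.5
Financial account = -(1160.5) = -1160.5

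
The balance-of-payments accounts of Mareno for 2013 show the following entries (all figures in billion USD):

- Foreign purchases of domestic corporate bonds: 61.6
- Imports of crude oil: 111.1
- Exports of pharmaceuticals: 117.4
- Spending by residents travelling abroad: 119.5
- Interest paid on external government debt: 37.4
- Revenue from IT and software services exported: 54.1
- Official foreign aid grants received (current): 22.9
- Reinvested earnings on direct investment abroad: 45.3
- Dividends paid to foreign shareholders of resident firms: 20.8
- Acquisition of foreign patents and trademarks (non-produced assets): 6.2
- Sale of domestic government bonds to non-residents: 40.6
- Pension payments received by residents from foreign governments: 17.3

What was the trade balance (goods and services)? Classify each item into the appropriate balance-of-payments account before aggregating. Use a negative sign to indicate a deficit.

-59.1

Goods: 117.4 - 111.1 = 6.3
Services: -119.5 + 54.1 = -65.4
Trade balance = 6.3 + (-65.4) = -59.1
(Excluded from the trade balance — financial account: foreign purchases of domestic corporate bonds 61.6, sale of domestic government bonds to non-residents 40.6; primary income: interest paid on external government debt 37.4, reinvested earnings on direct investment abroad 45.3, dividends paid to foreign shareholders of resident firms 20.8; secondary income: official foreign aid grants received (current) 22.9, pension payments received by residents from foreign governments 17.3; capital account: acquisition of foreign patents and trademarks (non-produced assets) 6.2.)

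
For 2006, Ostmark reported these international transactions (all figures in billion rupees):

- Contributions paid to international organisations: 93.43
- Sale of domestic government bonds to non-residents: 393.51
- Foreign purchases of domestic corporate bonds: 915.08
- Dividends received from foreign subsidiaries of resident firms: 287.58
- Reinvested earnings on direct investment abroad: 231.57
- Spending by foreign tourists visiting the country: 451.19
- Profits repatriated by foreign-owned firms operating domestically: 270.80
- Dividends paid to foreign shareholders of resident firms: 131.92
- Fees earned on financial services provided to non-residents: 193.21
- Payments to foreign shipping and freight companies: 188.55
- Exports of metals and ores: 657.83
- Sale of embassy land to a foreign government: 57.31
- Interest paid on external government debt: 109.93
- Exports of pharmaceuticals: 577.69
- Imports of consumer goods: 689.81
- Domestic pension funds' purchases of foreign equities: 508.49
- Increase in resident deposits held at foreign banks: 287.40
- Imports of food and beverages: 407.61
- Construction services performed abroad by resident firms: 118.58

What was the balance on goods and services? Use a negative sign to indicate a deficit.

712.53

Goods: 657.83 + 577.69 - 407.61 - 689.81 = 138.10
Services: 451.19 - 188.55 + 118.58 + 193.21 = 574.43
Trade balance = 138.10 + 574.43 = 712.53
(Excluded from the trade balance — secondary income: contributions paid to international organisations 93.43; financial account: sale of domestic government bonds to non-residents 393.51, foreign purchases of domestic corporate bonds 915.08, domestic pension funds' purchases of foreign equities 508.49, increase in resident deposits held at foreign banks 287.40; primary income: dividends received from foreign subsidiaries of resident firms 287.58, reinvested earnings on direct investment abroad 231.57, profits repatriated by foreign-owned firms operating domestically 270.80, dividends paid to foreign shareholders of resident firms 131.92, interest paid on external government debt 109.93; capital account: sale of embassy land to a foreign government 57.31.)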